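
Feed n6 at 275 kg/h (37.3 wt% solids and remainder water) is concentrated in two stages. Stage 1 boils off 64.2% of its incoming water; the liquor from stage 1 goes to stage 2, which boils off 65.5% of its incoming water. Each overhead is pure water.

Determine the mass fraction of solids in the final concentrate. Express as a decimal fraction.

water in feed = 275×0.627 = 172.43 kg/h.
After stage 1: water left = (1−0.642)×172.43 = 61.728; stream total = 164.3 kg/h.
After stage 2: water left = (1−0.655)×61.728 = 21.296; final concentrate = 123.87 kg/h.
solids fraction = 102.58/123.87 = 0.8281.

0.8281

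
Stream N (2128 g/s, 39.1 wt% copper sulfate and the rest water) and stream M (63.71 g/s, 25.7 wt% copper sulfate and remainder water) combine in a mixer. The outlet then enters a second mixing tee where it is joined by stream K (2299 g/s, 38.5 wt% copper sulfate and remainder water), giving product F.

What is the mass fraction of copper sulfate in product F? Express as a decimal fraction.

0.386

Overall, product flow = 4490.7 g/s.
copper sulfate in = 2128×0.391 + 63.71×0.257 + 2299×0.385 = 1733.5 g/s.
copper sulfate fraction in F = 0.386.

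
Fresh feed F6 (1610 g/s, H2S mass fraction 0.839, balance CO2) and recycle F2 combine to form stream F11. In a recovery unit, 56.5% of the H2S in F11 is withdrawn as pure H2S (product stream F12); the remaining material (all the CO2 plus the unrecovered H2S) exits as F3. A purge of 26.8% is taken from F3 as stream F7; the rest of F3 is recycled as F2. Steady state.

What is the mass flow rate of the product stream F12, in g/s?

1120 g/s

H2S in F11: m_A = 1610×0.839 + (1−0.268)·(1−0.565)·m_A, so m_A = 1350.8/0.6816 = 1981.9 g/s.
Product F12 = 0.565×1981.9 = 1119.7 g/s.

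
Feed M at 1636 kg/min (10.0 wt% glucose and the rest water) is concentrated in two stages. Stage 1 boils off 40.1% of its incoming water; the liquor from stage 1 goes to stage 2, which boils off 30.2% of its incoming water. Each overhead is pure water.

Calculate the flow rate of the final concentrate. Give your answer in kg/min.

779.2 kg/min

water in feed = 1636×0.900 = 1472.4 kg/min.
After stage 1: water left = (1−0.401)×1472.4 = 881.97; stream total = 1045.6 kg/min.
After stage 2: water left = (1−0.302)×881.97 = 615.61; final concentrate = 779.21 kg/min.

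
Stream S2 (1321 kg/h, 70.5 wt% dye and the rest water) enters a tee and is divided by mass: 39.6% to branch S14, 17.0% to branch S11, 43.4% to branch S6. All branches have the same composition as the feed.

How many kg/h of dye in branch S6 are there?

404.2 kg/h

Branch S6 total = 0.434×1321 = 573.31 kg/h.
dye in S6 = 0.705×573.31 = 404.19 kg/h.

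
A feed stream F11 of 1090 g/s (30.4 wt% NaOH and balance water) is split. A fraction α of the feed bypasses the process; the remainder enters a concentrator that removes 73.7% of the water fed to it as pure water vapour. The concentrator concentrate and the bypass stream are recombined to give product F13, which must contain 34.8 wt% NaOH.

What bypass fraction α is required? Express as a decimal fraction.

0.754

All 1090×0.304 = 331.36 g/s of NaOH reaches F13, so F13 = 331.36/0.348 = 952.18 g/s and vapour = 137.82 g/s.
The evaporator receives (1−α)·1090 of feed at 0.696 water and removes 0.737 of that water:
0.737×0.696×(1−α)×1090 = 137.82
(1−α) = 137.82/559.12 = 0.2465;  α = 0.7535.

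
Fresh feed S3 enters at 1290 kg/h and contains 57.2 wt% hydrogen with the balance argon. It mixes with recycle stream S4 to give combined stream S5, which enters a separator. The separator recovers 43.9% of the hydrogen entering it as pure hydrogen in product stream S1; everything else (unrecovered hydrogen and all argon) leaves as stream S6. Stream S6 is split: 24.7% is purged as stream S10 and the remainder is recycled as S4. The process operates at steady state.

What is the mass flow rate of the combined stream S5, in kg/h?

3513 kg/h

argon enters only via S3 and leaves only via the purge: 1290×0.428 = 0.247×(argon in S6), and the separator passes all argon, so argon in S5 = argon in S6 = 2235.3 kg/h.
hydrogen in S5: m_A = 1290×0.572 + (1−0.247)·(1−0.439)·m_A, so m_A = 737.88/0.5776 = 1277.6 kg/h.
S5 = 1277.6 + 2235.3 = 3512.9 kg/h.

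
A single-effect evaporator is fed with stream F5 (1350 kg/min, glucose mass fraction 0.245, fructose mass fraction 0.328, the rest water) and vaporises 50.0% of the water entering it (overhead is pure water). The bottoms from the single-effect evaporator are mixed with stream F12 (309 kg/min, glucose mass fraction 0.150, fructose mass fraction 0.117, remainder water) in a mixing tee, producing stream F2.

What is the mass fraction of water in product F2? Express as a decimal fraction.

0.375

Vapour removed = 0.500×0.427×1350 = 288.22 kg/min; concentrate = 1061.8 kg/min.
water reaching the mixer = 288.22 (from concentrate) + 309×0.733 = 514.72 kg/min.
Product flow = 1061.8 + 309 = 1370.8 kg/min; water fraction = 0.375.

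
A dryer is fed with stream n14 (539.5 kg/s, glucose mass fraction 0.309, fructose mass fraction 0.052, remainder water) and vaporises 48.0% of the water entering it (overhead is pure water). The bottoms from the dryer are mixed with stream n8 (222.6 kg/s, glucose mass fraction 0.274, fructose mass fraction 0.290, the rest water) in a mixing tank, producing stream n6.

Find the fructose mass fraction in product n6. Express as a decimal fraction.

Vapour removed = 0.480×0.639×539.5 = 165.48 kg/s; concentrate = 374.02 kg/s.
fructose reaching the mixer = 28.054 (from concentrate) + 222.6×0.290 = 92.608 kg/s.
Product flow = 374.02 + 222.6 = 596.62 kg/s; fructose fraction = 0.155.

0.155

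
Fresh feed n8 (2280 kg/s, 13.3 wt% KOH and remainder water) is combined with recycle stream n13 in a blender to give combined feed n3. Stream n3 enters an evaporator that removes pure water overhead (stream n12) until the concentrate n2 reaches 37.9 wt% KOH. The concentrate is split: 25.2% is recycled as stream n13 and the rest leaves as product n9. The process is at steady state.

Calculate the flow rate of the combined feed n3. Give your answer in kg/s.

2550 kg/s

Overall KOH balance (none leaves overhead): KOH in fresh feed = KOH in product, i.e. 2280×0.133 = (1−0.252)·n2·0.379.
n2 = 303.24/(0.379×0.748) = 1069.7 kg/s.
Recycle n13 = 0.252×1069.7 = 269.55 kg/s.
Combined feed n3 = 2280 + 269.55 = 2549.6 kg/s.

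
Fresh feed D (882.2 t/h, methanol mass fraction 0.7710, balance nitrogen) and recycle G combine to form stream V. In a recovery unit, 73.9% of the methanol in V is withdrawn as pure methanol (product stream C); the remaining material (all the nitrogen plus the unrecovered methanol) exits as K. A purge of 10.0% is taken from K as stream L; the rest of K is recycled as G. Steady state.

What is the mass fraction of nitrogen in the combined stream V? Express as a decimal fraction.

nitrogen enters only via D and leaves only via the purge: 882.2×0.229 = 0.100×(nitrogen in K), and the recovery unit passes all nitrogen, so nitrogen in V = nitrogen in K = 2020.2 t/h.
methanol in V: m_A = 882.2×0.771 + (1−0.100)·(1−0.739)·m_A, so m_A = 680.18/0.7651 = 889 t/h.
V = 889 + 2020.2 = 2909.2 t/h.
nitrogen fraction in V = 2020.2/2909.2 = 0.6944.

0.6944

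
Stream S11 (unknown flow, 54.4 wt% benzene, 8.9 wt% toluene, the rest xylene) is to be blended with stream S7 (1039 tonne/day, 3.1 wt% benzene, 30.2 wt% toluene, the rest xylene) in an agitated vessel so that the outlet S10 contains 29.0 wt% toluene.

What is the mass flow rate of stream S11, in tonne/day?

Let S11 be the unknown flow. Total out = 1039 + S11.
toluene balance: 313.78 + 0.089·S11 = 0.290·(1039 + S11)
(0.089 − 0.290)·S11 = 0.290×1039 − 313.78 = -12.468
S11 = -12.468 / -0.201 = 62.03 tonne/day

62.03 tonne/day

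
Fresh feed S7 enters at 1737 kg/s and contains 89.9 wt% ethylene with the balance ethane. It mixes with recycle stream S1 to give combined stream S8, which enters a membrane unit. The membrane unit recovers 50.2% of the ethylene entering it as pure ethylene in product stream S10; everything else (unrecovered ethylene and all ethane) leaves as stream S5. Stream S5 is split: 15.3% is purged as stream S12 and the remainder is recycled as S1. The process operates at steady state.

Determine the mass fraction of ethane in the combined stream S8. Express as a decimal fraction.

0.298

ethane enters only via S7 and leaves only via the purge: 1737×0.101 = 0.153×(ethane in S5), and the membrane unit passes all ethane, so ethane in S8 = ethane in S5 = 1146.6 kg/s.
ethylene in S8: m_A = 1737×0.899 + (1−0.153)·(1−0.502)·m_A, so m_A = 1561.6/0.5782 = 2700.8 kg/s.
S8 = 2700.8 + 1146.6 = 3847.4 kg/s.
ethane fraction in S8 = 1146.6/3847.4 = 0.298.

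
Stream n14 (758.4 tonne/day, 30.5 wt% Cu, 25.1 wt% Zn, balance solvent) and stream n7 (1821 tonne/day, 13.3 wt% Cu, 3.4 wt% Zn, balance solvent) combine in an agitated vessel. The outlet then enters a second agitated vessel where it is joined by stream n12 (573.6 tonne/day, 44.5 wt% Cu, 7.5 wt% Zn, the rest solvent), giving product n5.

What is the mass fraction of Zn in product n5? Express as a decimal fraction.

0.0937

Overall, product flow = 3153 tonne/day.
Zn in = 758.4×0.251 + 1821×0.034 + 573.6×0.075 = 295.29 tonne/day.
Zn fraction in n5 = 0.0937.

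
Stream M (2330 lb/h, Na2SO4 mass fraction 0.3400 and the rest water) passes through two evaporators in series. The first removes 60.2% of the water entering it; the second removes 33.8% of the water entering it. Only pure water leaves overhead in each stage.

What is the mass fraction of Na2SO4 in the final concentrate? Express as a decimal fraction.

0.6616

water in feed = 2330×0.660 = 1537.8 lb/h.
After stage 1: water left = (1−0.602)×1537.8 = 612.04; stream total = 1404.2 lb/h.
After stage 2: water left = (1−0.338)×612.04 = 405.17; final concentrate = 1197.4 lb/h.
Na2SO4 fraction = 792.2/1197.4 = 0.6616.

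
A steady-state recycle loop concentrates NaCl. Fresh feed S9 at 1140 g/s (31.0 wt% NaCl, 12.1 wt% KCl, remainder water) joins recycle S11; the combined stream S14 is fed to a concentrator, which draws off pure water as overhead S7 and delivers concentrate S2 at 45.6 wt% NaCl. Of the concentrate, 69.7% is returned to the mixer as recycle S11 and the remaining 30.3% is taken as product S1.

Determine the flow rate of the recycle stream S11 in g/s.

1783 g/s

Overall NaCl balance (none leaves overhead): NaCl in fresh feed = NaCl in product, i.e. 1140×0.310 = (1−0.697)·S2·0.456.
S2 = 353.4/(0.456×0.303) = 2557.8 g/s.
Recycle S11 = 0.697×2557.8 = 1782.8 g/s.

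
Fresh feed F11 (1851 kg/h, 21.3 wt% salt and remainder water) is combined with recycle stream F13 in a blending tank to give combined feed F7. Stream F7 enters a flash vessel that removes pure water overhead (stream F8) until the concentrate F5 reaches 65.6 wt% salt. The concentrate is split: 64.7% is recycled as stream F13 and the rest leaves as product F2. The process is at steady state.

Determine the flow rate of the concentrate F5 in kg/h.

Overall salt balance (none leaves overhead): salt in fresh feed = salt in product, i.e. 1851×0.213 = (1−0.647)·F5·0.656.
F5 = 394.26/(0.656×0.353) = 1702.6 kg/h.

1703 kg/h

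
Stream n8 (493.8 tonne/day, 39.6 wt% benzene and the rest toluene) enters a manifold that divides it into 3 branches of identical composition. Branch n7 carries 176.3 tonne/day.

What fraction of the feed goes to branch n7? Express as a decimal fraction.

Fraction to n7 = 176.3/493.8 = 0.3570.

0.357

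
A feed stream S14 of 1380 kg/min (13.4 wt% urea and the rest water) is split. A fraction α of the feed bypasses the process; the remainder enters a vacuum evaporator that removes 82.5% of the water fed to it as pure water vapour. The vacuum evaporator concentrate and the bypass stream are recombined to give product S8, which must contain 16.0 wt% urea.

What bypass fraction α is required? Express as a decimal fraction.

0.773

All 1380×0.134 = 184.92 kg/min of urea reaches S8, so S8 = 184.92/0.160 = 1155.8 kg/min and vapour = 224.25 kg/min.
The evaporator receives (1−α)·1380 of feed at 0.866 water and removes 0.825 of that water:
0.825×0.866×(1−α)×1380 = 224.25
(1−α) = 224.25/985.94 = 0.2274;  α = 0.7726.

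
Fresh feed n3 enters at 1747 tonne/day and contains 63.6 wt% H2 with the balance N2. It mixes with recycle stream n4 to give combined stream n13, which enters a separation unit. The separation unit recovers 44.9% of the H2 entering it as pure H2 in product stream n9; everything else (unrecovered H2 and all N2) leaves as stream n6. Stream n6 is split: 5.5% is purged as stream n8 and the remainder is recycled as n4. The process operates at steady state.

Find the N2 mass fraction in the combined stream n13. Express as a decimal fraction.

N2 enters only via n3 and leaves only via the purge: 1747×0.364 = 0.055×(N2 in n6), and the separation unit passes all N2, so N2 in n13 = N2 in n6 = 11562 tonne/day.
H2 in n13: m_A = 1747×0.636 + (1−0.055)·(1−0.449)·m_A, so m_A = 1111.1/0.4793 = 2318.1 tonne/day.
n13 = 2318.1 + 11562 = 13880 tonne/day.
N2 fraction in n13 = 11562/13880 = 0.833.

0.833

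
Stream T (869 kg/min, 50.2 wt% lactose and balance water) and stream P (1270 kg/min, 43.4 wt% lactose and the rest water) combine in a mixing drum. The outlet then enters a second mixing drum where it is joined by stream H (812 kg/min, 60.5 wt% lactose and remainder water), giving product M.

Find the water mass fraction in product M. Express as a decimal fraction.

0.4989

Overall, product flow = 2951 kg/min.
water in = 869×0.498 + 1270×0.566 + 812×0.395 = 1472.3 kg/min.
water fraction in M = 0.4989.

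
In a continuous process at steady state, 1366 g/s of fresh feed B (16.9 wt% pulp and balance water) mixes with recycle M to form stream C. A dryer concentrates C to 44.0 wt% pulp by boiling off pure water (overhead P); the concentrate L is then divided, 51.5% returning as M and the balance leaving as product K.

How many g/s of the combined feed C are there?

1923 g/s

Overall pulp balance (none leaves overhead): pulp in fresh feed = pulp in product, i.e. 1366×0.169 = (1−0.515)·L·0.440.
L = 230.85/(0.440×0.485) = 1081.8 g/s.
Recycle M = 0.515×1081.8 = 557.12 g/s.
Combined feed C = 1366 + 557.12 = 1923.1 g/s.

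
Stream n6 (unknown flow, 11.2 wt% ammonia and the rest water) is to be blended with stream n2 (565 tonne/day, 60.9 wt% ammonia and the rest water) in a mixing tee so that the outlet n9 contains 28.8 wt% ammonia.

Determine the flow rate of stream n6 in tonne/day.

Let n6 be the unknown flow. Total out = 565 + n6.
ammonia balance: 344.08 + 0.112·n6 = 0.288·(565 + n6)
(0.112 − 0.288)·n6 = 0.288×565 − 344.08 = -181.36
n6 = -181.36 / -0.176 = 1030.5 tonne/day

1030 tonne/day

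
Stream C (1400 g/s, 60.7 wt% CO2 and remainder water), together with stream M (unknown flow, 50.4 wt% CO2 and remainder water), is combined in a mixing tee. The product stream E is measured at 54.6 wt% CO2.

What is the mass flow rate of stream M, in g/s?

2033 g/s

Let M be the unknown flow. Total out = 1400 + M.
CO2 balance: 849.8 + 0.504·M = 0.546·(1400 + M)
(0.504 − 0.546)·M = 0.546×1400 − 849.8 = -85.4
M = -85.4 / -0.042 = 2033.3 g/s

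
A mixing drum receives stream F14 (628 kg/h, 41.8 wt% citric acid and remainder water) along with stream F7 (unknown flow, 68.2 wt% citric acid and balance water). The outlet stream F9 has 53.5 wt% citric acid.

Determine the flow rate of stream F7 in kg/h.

Let F7 be the unknown flow. Total out = 628 + F7.
citric acid balance: 262.5 + 0.682·F7 = 0.535·(628 + F7)
(0.682 − 0.535)·F7 = 0.535×628 − 262.5 = 73.476
F7 = 73.476 / 0.147 = 499.84 kg/h

499.8 kg/h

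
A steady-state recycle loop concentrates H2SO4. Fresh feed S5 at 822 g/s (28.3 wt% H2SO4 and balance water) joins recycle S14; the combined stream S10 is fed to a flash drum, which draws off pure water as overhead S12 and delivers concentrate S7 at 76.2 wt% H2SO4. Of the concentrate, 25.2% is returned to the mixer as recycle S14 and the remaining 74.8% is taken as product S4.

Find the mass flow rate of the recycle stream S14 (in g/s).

Overall H2SO4 balance (none leaves overhead): H2SO4 in fresh feed = H2SO4 in product, i.e. 822×0.283 = (1−0.252)·S7·0.762.
S7 = 232.63/(0.762×0.748) = 408.13 g/s.
Recycle S14 = 0.252×408.13 = 102.85 g/s.

102.8 g/s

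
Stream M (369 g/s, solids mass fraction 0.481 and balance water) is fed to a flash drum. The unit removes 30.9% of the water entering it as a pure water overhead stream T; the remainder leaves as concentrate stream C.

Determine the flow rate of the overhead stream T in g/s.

water entering = 369×0.519 = 191.51 g/s; overhead removed = 0.309×191.51 = 59.177 g/s.

59.18 g/s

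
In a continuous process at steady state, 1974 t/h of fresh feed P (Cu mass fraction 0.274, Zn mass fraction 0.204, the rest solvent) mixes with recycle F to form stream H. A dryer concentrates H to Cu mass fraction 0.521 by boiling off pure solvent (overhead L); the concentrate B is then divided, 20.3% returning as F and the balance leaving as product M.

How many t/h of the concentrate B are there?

Overall Cu balance (none leaves overhead): Cu in fresh feed = Cu in product, i.e. 1974×0.274 = (1−0.203)·B·0.521.
B = 540.88/(0.521×0.797) = 1302.6 t/h.

1303 t/h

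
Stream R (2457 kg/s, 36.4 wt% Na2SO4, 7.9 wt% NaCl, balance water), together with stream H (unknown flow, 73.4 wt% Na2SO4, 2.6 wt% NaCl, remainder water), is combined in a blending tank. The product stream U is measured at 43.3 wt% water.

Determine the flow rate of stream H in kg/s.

Let H be the unknown flow. Total out = 2457 + H.
water balance: 1368.5 + 0.240·H = 0.433·(2457 + H)
(0.240 − 0.433)·H = 0.433×2457 − 1368.5 = -304.67
H = -304.67 / -0.193 = 1578.6 kg/s

1579 kg/s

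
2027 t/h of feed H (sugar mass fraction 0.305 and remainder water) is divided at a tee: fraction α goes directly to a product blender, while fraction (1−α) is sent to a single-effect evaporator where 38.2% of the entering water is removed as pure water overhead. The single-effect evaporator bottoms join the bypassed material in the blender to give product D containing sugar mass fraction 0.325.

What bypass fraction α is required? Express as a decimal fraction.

All 2027×0.305 = 618.24 t/h of sugar reaches D, so D = 618.24/0.325 = 1902.3 t/h and vapour = 124.74 t/h.
The evaporator receives (1−α)·2027 of feed at 0.695 water and removes 0.382 of that water:
0.382×0.695×(1−α)×2027 = 124.74
(1−α) = 124.74/538.15 = 0.2318;  α = 0.7682.

0.768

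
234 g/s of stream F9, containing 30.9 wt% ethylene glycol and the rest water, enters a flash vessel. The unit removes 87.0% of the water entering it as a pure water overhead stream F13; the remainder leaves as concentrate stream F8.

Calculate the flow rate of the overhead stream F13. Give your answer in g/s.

water entering = 234×0.691 = 161.69 g/s; overhead removed = 0.870×161.69 = 140.67 g/s.

140.7 g/s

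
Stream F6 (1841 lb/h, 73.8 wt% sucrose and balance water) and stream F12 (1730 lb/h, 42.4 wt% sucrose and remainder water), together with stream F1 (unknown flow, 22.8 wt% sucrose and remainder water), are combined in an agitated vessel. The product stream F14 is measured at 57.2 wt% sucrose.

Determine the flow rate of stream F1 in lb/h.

144.1 lb/h

Let F1 be the unknown flow. Total out = 3571 + F1.
sucrose balance: 2092.2 + 0.228·F1 = 0.572·(3571 + F1)
(0.228 − 0.572)·F1 = 0.572×3571 − 2092.2 = -49.566
F1 = -49.566 / -0.344 = 144.09 lb/h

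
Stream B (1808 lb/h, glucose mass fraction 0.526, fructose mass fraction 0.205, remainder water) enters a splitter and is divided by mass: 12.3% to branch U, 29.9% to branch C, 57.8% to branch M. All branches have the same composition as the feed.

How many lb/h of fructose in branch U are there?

Branch U total = 0.123×1808 = 222.38 lb/h.
fructose in U = 0.205×222.38 = 45.589 lb/h.

45.59 lb/h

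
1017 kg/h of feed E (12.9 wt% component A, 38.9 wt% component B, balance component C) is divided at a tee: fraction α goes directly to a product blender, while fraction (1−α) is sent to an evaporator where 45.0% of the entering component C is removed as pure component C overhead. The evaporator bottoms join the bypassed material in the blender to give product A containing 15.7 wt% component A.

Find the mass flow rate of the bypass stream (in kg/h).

180.8 kg/h

All 1017×0.129 = 131.19 kg/h of component A reaches A, so A = 131.19/0.157 = 835.62 kg/h and vapour = 181.38 kg/h.
The evaporator receives (1−α)·1017 of feed at 0.482 component C and removes 0.450 of that component C:
0.450×0.482×(1−α)×1017 = 181.38
(1−α) = 181.38/220.59 = 0.8222;  α = 0.1778.
Bypass flow = 0.1778×1017 = 180.78 kg/h.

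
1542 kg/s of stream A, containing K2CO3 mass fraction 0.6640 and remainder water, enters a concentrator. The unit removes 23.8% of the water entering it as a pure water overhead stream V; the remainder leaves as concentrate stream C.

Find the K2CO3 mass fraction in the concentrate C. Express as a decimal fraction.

K2CO3 is not removed: 1542×0.664 = 1023.9 kg/s of K2CO3 enters C.
water entering = 1542×0.336 = 518.11 kg/s; overhead removed = 0.238×518.11 = 123.31 kg/s.
Concentrate = 1542 − 123.31 = 1418.7 kg/s.
Mass fraction = 1023.9/1418.7 = 0.7217.

0.7217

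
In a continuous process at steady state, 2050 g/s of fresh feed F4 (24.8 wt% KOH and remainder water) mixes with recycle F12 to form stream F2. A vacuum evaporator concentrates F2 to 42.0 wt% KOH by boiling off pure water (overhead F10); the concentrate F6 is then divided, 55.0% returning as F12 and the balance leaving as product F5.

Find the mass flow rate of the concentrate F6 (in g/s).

2690 g/s

Overall KOH balance (none leaves overhead): KOH in fresh feed = KOH in product, i.e. 2050×0.248 = (1−0.550)·F6·0.420.
F6 = 508.4/(0.420×0.450) = 2689.9 g/s.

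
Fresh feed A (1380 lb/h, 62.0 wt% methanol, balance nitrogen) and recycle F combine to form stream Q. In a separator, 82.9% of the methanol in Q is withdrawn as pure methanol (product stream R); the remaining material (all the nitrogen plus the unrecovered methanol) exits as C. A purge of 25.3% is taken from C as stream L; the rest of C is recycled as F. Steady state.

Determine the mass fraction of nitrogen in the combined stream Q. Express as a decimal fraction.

0.679

nitrogen enters only via A and leaves only via the purge: 1380×0.380 = 0.253×(nitrogen in C), and the separator passes all nitrogen, so nitrogen in Q = nitrogen in C = 2072.7 lb/h.
methanol in Q: m_A = 1380×0.620 + (1−0.253)·(1−0.829)·m_A, so m_A = 855.6/0.8723 = 980.9 lb/h.
Q = 980.9 + 2072.7 = 3053.6 lb/h.
nitrogen fraction in Q = 2072.7/3053.6 = 0.679.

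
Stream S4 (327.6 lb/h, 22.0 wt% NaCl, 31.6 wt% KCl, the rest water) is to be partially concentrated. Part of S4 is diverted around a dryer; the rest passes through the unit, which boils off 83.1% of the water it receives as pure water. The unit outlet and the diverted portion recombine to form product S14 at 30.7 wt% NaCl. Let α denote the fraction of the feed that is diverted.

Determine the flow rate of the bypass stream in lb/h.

All 327.6×0.220 = 72.072 lb/h of NaCl reaches S14, so S14 = 72.072/0.307 = 234.76 lb/h and vapour = 92.838 lb/h.
The evaporator receives (1−α)·327.6 of feed at 0.464 water and removes 0.831 of that water:
0.831×0.464×(1−α)×327.6 = 92.838
(1−α) = 92.838/126.32 = 0.7350;  α = 0.2650.
Bypass flow = 0.2650×327.6 = 86.828 lb/h.

86.83 lb/h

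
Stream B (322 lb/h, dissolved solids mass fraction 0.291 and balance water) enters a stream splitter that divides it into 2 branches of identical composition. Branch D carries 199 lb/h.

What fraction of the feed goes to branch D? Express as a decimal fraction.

0.618

Fraction to D = 199/322 = 0.6180.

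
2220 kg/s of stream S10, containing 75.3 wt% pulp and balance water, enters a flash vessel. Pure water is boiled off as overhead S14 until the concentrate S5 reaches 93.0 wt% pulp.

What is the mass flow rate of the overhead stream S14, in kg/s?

422.5 kg/s

pulp is conserved: 2220×0.753 = 1671.7 kg/s all reports to the concentrate.
Concentrate = 1671.7/(target fraction) = 1797.5 kg/s.
Overhead = 2220 − 1797.5 = 422.52 kg/s.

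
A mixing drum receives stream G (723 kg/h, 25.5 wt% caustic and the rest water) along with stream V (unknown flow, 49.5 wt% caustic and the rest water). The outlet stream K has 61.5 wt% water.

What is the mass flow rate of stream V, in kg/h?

Let V be the unknown flow. Total out = 723 + V.
water balance: 538.63 + 0.505·V = 0.615·(723 + V)
(0.505 − 0.615)·V = 0.615×723 − 538.63 = -93.99
V = -93.99 / -0.110 = 854.45 kg/h

854.5 kg/h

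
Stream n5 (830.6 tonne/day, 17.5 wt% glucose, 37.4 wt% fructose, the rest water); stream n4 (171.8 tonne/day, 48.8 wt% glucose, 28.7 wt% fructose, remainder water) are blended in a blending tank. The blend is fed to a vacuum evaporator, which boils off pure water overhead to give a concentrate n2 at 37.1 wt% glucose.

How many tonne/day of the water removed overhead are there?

glucose entering = 830.6×0.175 + 171.8×0.488 = 229.19 tonne/day.
All glucose reports to n2, so n2 = 229.19/0.371 = 617.77 tonne/day.
Total feed = 1002.4 tonne/day; overhead = 1002.4 − 617.77 = 384.63 tonne/day.

384.6 tonne/day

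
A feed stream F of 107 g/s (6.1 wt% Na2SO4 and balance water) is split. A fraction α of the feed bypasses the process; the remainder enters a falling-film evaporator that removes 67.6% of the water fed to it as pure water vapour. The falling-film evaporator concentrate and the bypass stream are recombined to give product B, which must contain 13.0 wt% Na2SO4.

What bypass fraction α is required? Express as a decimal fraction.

0.164

All 107×0.061 = 6.527 g/s of Na2SO4 reaches B, so B = 6.527/0.130 = 50.208 g/s and vapour = 56.792 g/s.
The evaporator receives (1−α)·107 of feed at 0.939 water and removes 0.676 of that water:
0.676×0.939×(1−α)×107 = 56.792
(1−α) = 56.792/67.92 = 0.8362;  α = 0.1638.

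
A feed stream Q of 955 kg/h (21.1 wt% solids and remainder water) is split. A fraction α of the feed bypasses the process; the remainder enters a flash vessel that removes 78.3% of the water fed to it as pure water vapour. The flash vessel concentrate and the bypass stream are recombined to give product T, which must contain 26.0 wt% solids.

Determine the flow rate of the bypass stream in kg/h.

663.7 kg/h

All 955×0.211 = 201.5 kg/h of solids reaches T, so T = 201.5/0.260 = 775.02 kg/h and vapour = 179.98 kg/h.
The evaporator receives (1−α)·955 of feed at 0.789 water and removes 0.783 of that water:
0.783×0.789×(1−α)×955 = 179.98
(1−α) = 179.98/589.99 = 0.3051;  α = 0.6949.
Bypass flow = 0.6949×955 = 663.67 kg/h.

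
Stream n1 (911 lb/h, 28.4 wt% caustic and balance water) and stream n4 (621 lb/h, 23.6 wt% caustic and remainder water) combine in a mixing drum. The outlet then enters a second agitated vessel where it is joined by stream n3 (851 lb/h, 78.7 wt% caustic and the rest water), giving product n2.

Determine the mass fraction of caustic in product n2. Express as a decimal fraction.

Overall, product flow = 2383 lb/h.
caustic in = 911×0.284 + 621×0.236 + 851×0.787 = 1075 lb/h.
caustic fraction in n2 = 0.4511.

0.4511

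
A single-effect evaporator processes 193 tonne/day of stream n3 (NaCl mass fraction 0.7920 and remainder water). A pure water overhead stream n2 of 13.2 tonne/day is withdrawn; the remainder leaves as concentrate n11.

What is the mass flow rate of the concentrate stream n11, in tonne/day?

Concentrate = 193 − 13.2 = 179.8 tonne/day.

179.8 tonne/day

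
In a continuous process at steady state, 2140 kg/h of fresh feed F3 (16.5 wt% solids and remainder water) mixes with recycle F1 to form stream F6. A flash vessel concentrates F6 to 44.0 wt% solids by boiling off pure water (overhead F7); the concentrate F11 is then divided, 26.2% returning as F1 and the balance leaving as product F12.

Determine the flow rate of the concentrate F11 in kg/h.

1087 kg/h

Overall solids balance (none leaves overhead): solids in fresh feed = solids in product, i.e. 2140×0.165 = (1−0.262)·F11·0.440.
F11 = 353.1/(0.440×0.738) = 1087.4 kg/h.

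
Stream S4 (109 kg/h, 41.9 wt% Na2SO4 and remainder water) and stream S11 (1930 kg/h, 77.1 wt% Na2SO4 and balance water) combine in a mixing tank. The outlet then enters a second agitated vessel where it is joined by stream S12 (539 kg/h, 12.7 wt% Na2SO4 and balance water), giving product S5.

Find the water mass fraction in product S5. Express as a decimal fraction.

0.3785

Overall, product flow = 2578 kg/h.
water in = 109×0.581 + 1930×0.229 + 539×0.873 = 975.85 kg/h.
water fraction in S5 = 0.3785.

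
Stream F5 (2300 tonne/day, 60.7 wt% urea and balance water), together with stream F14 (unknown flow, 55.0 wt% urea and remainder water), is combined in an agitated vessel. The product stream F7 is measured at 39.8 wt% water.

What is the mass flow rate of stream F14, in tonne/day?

Let F14 be the unknown flow. Total out = 2300 + F14.
water balance: 903.9 + 0.450·F14 = 0.398·(2300 + F14)
(0.450 − 0.398)·F14 = 0.398×2300 − 903.9 = 11.5
F14 = 11.5 / 0.052 = 221.15 tonne/day

221.2 tonne/day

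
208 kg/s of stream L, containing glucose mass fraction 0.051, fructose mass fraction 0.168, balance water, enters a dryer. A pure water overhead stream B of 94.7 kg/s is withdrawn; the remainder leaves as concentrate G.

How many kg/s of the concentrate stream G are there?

113.3 kg/s

Concentrate = 208 − 94.7 = 113.3 kg/s.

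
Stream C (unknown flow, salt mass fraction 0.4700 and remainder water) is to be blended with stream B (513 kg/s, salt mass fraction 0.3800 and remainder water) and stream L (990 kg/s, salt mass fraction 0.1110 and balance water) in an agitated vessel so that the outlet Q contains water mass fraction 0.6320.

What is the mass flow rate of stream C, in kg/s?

2434 kg/s

Let C be the unknown flow. Total out = 1503 + C.
water balance: 1198.2 + 0.530·C = 0.632·(1503 + C)
(0.530 − 0.632)·C = 0.632×1503 − 1198.2 = -248.27
C = -248.27 / -0.102 = 2434.1 kg/s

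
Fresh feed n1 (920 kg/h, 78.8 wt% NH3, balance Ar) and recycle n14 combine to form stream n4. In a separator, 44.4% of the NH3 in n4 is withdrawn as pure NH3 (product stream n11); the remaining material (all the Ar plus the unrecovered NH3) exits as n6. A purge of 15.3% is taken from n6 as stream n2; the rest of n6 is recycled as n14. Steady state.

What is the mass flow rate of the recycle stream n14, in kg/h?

Ar enters only via n1 and leaves only via the purge: 920×0.212 = 0.153×(Ar in n6), and the separator passes all Ar, so Ar in n4 = Ar in n6 = 1274.8 kg/h.
NH3 in n4: m_A = 920×0.788 + (1−0.153)·(1−0.444)·m_A, so m_A = 724.96/0.5291 = 1370.3 kg/h.
n6 = (1−0.444)×1370.3 + 1274.8 = 2036.6 kg/h.
Recycle n14 = (1−0.153)×2036.6 = 1725 kg/h.

1725 kg/h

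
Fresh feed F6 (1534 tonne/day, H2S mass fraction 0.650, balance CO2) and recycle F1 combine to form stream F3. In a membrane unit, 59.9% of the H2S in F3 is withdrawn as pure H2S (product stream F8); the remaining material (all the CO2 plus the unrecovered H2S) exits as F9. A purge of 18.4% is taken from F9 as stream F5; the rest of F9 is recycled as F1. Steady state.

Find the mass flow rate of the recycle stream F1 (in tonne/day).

2866 tonne/day

CO2 enters only via F6 and leaves only via the purge: 1534×0.350 = 0.184×(CO2 in F9), and the membrane unit passes all CO2, so CO2 in F3 = CO2 in F9 = 2917.9 tonne/day.
H2S in F3: m_A = 1534×0.650 + (1−0.184)·(1−0.599)·m_A, so m_A = 997.1/0.6728 = 1482.1 tonne/day.
F9 = (1−0.599)×1482.1 + 2917.9 = 3512.2 tonne/day.
Recycle F1 = (1−0.184)×3512.2 = 2866 tonne/day.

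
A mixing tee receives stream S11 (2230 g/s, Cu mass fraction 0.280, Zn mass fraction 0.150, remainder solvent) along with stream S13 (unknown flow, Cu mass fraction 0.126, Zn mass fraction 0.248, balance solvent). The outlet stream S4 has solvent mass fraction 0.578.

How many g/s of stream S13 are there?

Let S13 be the unknown flow. Total out = 2230 + S13.
solvent balance: 1271.1 + 0.626·S13 = 0.578·(2230 + S13)
(0.626 − 0.578)·S13 = 0.578×2230 − 1271.1 = 17.84
S13 = 17.84 / 0.048 = 371.67 g/s

371.7 g/s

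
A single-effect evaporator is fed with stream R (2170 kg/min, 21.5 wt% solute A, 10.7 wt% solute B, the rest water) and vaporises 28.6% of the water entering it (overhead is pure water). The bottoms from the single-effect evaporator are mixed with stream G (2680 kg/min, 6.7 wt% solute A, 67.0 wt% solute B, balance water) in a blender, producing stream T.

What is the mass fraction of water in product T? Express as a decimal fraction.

Vapour removed = 0.286×0.678×2170 = 420.78 kg/min; concentrate = 1749.2 kg/min.
water reaching the mixer = 1050.5 (from concentrate) + 2680×0.263 = 1755.3 kg/min.
Product flow = 1749.2 + 2680 = 4429.2 kg/min; water fraction = 0.396.

0.396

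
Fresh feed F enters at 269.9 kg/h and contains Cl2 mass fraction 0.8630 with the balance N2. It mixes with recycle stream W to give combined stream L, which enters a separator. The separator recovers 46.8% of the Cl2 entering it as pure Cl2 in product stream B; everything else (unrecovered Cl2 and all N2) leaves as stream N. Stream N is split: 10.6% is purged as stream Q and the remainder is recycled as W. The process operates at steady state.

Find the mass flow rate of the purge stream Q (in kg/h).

62.02 kg/h

N2 enters only via F and leaves only via the purge: 269.9×0.137 = 0.106×(N2 in N), and the separator passes all N2, so N2 in L = N2 in N = 348.83 kg/h.
Cl2 in L: m_A = 269.9×0.863 + (1−0.106)·(1−0.468)·m_A, so m_A = 232.92/0.5244 = 444.18 kg/h.
N = (1−0.468)×444.18 + 348.83 = 585.14 kg/h.
Purge Q = 0.106×585.14 = 62.024 kg/h.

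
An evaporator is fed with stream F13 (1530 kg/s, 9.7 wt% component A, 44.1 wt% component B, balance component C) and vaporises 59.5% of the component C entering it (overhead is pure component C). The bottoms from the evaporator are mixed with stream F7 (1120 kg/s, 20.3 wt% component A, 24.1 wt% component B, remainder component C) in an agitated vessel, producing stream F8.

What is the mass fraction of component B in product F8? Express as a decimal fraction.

Vapour removed = 0.595×0.462×1530 = 420.58 kg/s; concentrate = 1109.4 kg/s.
component B reaching the mixer = 674.73 (from concentrate) + 1120×0.241 = 944.65 kg/s.
Product flow = 1109.4 + 1120 = 2229.4 kg/s; component B fraction = 0.424.

0.424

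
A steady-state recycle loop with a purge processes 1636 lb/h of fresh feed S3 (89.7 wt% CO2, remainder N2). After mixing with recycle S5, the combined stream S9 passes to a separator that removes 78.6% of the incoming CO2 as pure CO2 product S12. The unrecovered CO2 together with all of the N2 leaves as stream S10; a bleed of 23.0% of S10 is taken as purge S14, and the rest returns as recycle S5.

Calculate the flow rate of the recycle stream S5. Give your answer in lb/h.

N2 enters only via S3 and leaves only via the purge: 1636×0.103 = 0.230×(N2 in S10), and the separator passes all N2, so N2 in S9 = N2 in S10 = 732.64 lb/h.
CO2 in S9: m_A = 1636×0.897 + (1−0.230)·(1−0.786)·m_A, so m_A = 1467.5/0.8352 = 1757 lb/h.
S10 = (1−0.786)×1757 + 732.64 = 1108.6 lb/h.
Recycle S5 = (1−0.230)×1108.6 = 853.66 lb/h.

853.7 lb/h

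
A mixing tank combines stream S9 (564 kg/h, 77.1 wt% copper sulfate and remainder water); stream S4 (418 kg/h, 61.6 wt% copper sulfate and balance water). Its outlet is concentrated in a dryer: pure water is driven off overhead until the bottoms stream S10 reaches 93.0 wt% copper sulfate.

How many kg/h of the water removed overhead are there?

237.6 kg/h

copper sulfate entering = 564×0.771 + 418×0.616 = 692.33 kg/h.
All copper sulfate reports to S10, so S10 = 692.33/0.930 = 744.44 kg/h.
Total feed = 982 kg/h; overhead = 982 − 744.44 = 237.56 kg/h.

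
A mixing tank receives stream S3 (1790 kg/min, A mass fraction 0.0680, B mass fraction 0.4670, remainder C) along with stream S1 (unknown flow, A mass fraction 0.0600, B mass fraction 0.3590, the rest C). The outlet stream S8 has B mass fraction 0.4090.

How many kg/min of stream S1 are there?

2076 kg/min

Let S1 be the unknown flow. Total out = 1790 + S1.
B balance: 835.93 + 0.359·S1 = 0.409·(1790 + S1)
(0.359 − 0.409)·S1 = 0.409×1790 − 835.93 = -103.82
S1 = -103.82 / -0.050 = 2076.4 kg/min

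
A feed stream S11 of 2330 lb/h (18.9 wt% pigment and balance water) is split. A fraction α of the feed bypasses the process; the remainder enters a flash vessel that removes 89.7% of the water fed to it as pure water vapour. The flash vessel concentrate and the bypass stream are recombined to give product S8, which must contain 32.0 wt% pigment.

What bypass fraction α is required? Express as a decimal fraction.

All 2330×0.189 = 440.37 lb/h of pigment reaches S8, so S8 = 440.37/0.320 = 1376.2 lb/h and vapour = 953.84 lb/h.
The evaporator receives (1−α)·2330 of feed at 0.811 water and removes 0.897 of that water:
0.897×0.811×(1−α)×2330 = 953.84
(1−α) = 953.84/1695 = 0.5627;  α = 0.4373.

0.437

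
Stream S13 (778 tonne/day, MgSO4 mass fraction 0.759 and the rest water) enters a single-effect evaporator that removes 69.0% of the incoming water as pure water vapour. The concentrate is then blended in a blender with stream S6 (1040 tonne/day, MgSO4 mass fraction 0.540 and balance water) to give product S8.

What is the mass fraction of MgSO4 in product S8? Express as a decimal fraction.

Vapour removed = 0.690×0.241×778 = 129.37 tonne/day; concentrate = 648.63 tonne/day.
MgSO4 reaching the mixer = 590.5 (from concentrate) + 1040×0.540 = 1152.1 tonne/day.
Product flow = 648.63 + 1040 = 1688.6 tonne/day; MgSO4 fraction = 0.682.

0.682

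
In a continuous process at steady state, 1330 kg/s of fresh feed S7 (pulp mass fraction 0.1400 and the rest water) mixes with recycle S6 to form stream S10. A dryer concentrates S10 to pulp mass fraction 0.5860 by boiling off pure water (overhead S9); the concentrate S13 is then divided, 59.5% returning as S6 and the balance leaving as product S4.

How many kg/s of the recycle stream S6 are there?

466.8 kg/s

Overall pulp balance (none leaves overhead): pulp in fresh feed = pulp in product, i.e. 1330×0.140 = (1−0.595)·S13·0.586.
S13 = 186.2/(0.586×0.405) = 784.56 kg/s.
Recycle S6 = 0.595×784.56 = 466.81 kg/s.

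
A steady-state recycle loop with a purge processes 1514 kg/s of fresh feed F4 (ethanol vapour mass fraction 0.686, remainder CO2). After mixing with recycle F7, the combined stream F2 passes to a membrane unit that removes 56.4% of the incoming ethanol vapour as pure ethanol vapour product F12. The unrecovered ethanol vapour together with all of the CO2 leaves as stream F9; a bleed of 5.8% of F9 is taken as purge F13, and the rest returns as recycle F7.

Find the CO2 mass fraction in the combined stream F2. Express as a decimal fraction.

CO2 enters only via F4 and leaves only via the purge: 1514×0.314 = 0.058×(CO2 in F9), and the membrane unit passes all CO2, so CO2 in F2 = CO2 in F9 = 8196.5 kg/s.
ethanol vapour in F2: m_A = 1514×0.686 + (1−0.058)·(1−0.564)·m_A, so m_A = 1038.6/0.5893 = 1762.5 kg/s.
F2 = 1762.5 + 8196.5 = 9959 kg/s.
CO2 fraction in F2 = 8196.5/9959 = 0.823.

0.823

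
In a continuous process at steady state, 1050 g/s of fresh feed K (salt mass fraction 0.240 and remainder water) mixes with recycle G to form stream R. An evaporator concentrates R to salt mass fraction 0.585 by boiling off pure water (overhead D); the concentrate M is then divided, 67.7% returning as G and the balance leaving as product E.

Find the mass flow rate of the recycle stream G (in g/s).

Overall salt balance (none leaves overhead): salt in fresh feed = salt in product, i.e. 1050×0.240 = (1−0.677)·M·0.585.
M = 252/(0.585×0.323) = 1333.7 g/s.
Recycle G = 0.677×1333.7 = 902.88 g/s.

902.9 g/s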